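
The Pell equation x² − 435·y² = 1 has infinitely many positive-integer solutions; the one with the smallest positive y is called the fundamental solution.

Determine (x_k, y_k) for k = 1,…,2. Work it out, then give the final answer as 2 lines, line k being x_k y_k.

146 7
42631 2044

[20; 1,5,1,40] for √435; ℓ=4 ⇒ convergent index 3
k=0  a_k=20  p_k/q_k = 20/1
k=1  a_k=1  p_k/q_k = 21/1
k=2  a_k=5  p_k/q_k = 125/6
k=3  a_k=1  p_k/q_k = 146/7
→ (146, 7).  Check: 146²=21316, 435·7²=21315, difference 1.
(146+7√435)^2 = 42631 + 2044√435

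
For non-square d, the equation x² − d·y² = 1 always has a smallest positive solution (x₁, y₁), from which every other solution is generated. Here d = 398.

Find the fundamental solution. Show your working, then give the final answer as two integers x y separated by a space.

√398 = [19; 1,18,1,38, …], period ℓ=4 (even) → k=3
k=0  a_k=19  p_k/q_k = 19/1
…
k=2  a_k=18  p_k/q_k = 379/19
k=3  a_k=1  p_k/q_k = 399/20
fundamental: x₁=399, y₁=20  (since 159201 − 398·400 = 1)

399 20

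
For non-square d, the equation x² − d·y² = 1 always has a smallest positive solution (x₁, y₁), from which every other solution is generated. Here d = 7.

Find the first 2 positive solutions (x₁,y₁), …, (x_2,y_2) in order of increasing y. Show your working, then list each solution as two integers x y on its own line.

√7 = [2; 1,1,1,4, …], period ℓ=4 (even) → k=3
a_0=2:  p_0=2·1+0=2,  q_0=2·0+1=1
a_1=1:  p_1=1·2+1=3,  q_1=1·1+0=1
a_2=1:  p_2=1·3+2=5,  q_2=1·1+1=2
a_3=1:  p_3=1·5+3=8,  q_3=1·2+1=3
fundamental: x₁=8, y₁=3  (since 64 − 7·9 = 1)
(x_2, y_2) = (8·8 + 7·3·3, 8·3 + 3·8) = (127, 48)

8 3
127 48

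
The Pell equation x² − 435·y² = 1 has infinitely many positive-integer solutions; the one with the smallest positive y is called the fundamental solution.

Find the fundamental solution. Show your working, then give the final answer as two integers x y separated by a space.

d=435: √d = [20; 1,5,1,40] (ℓ=4, even), read p_3/q_3
a_0=20:  p_0=20·1+0=20,  q_0=20·0+1=1
a_1=1:  p_1=1·20+1=21,  q_1=1·1+0=1
a_2=5:  p_2=5·21+20=125,  q_2=5·1+1=6
a_3=1:  p_3=1·125+21=146,  q_3=1·6+1=7
→ (146, 7).  Check: 146²=21316, 435·7²=21315, difference 1.

146 7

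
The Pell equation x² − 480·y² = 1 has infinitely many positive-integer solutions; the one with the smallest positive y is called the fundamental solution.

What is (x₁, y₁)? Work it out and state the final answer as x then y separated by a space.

241 11

[21; 1,9,1,42] for √480; ℓ=4 ⇒ convergent index 3
i=0: a=21 ⇒ p=21, q=1
…
i=2: a=9 ⇒ p=219, q=10
i=3: a=1 ⇒ p=241, q=11
→ (241, 11).  Check: 241²=58081, 480·11²=58080, difference 1.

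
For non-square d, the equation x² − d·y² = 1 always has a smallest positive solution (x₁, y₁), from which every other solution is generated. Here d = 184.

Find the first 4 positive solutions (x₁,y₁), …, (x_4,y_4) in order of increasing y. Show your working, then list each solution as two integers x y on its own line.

√184 = [13; 1,1,3,2,1,2,1,2,3,1,1,26, …], period ℓ=12 (even) → k=11
i=0: a=13 ⇒ p=13, q=1
…
i=3: a=3 ⇒ p=95, q=7
i=4: a=2 ⇒ p=217, q=16
…
i=6: a=2 ⇒ p=841, q=62
i=7: a=1 ⇒ p=1153, q=85
i=8: a=2 ⇒ p=3147, q=232
…
i=10: a=1 ⇒ p=13741, q=1013
i=11: a=1 ⇒ p=24335, q=1794
fundamental: x₁=24335, y₁=1794  (since 592192225 − 184·3218436 = 1)
k=2:  x_2 = 24335·24335+184·1794·1794 = 1184384449,  y_2 = 24335·1794+1794·24335 = 87313980
k=3:  x_3 = 24335·1184384449+184·1794·87313980 = 57643991108495,  y_3 = 24335·87313980+1794·1184384449 = 4249571404806
k=4:  x_4 = 24335·57643991108495+184·1794·4249571404806 = 2805533046066067201,  y_4 = 24335·4249571404806+1794·57643991108495 = 206826640184594040

24335 1794
1184384449 87313980
57643991108495 4249571404806
2805533046066067201 206826640184594040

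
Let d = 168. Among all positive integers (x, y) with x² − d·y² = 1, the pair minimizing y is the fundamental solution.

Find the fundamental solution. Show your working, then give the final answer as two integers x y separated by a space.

13 1

d=168: √d = [12; 1,24] (ℓ=2, even), read p_1/q_1
step 0: (12, 1)  from 12·(1,0) + (0,1)
step 1: (13, 1)  from 1·(12,1) + (1,0)
(x₁, y₁) = (13, 1);  13² − 168·1² = 1 ✓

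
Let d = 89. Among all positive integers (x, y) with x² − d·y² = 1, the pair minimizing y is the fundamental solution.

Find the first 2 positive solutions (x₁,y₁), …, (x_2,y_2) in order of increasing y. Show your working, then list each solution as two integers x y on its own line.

500001 53000
500002000001 53000106000

√89 = [9; 2,3,3,2,18, …], period ℓ=5 (odd) → k=9
i=0: a=9 ⇒ p=9, q=1
…
i=6: a=2 ⇒ p=18934, q=2007
…
i=8: a=3 ⇒ p=216991, q=23001
i=9: a=2 ⇒ p=500001, q=53000
fundamental: x₁=500001, y₁=53000  (since 250001000001 − 89·2809000000 = 1)
k=2:  x_2 = 500001·500001+89·53000·53000 = 500002000001,  y_2 = 500001·53000+53000·500001 = 53000106000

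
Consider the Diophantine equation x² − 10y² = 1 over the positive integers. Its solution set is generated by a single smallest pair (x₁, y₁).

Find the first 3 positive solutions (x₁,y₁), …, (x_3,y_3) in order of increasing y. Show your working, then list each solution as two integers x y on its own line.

19 6
721 228
27379 8658

√10 = [3; 6, …], period ℓ=1 (odd) → k=1
i=0: a=3 ⇒ p=3, q=1
i=1: a=6 ⇒ p=19, q=6
(x₁, y₁) = (19, 6);  19² − 10·6² = 1 ✓
(19+6√10)^2 = 721 + 228√10
(19+6√10)^3 = 27379 + 8658√10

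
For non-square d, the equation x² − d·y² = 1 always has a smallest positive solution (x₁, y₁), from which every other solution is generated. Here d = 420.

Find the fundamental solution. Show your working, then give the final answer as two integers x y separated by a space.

41 2

d=420: √d = [20; 2,40] (ℓ=2, even), read p_1/q_1
step 0: (20, 1)  from 20·(1,0) + (0,1)
step 1: (41, 2)  from 2·(20,1) + (1,0)
fundamental: x₁=41, y₁=2  (since 1681 − 420·4 = 1)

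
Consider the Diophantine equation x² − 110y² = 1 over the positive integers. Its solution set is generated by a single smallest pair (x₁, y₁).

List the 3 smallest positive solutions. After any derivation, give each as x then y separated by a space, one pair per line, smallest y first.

[10; 2,20] for √110; ℓ=2 ⇒ convergent index 1
a_0=10:  p_0=10·1+0=10,  q_0=10·0+1=1
a_1=2:  p_1=2·10+1=21,  q_1=2·1+0=2
(x₁, y₁) = (21, 2);  21² − 110·2² = 1 ✓
(x_2, y_2) = (21·21 + 110·2·2, 21·2 + 2·21) = (881, 84)
(x_3, y_3) = (21·881 + 110·2·84, 21·84 + 2·881) = (36981, 3526)

21 2
881 84
36981 3526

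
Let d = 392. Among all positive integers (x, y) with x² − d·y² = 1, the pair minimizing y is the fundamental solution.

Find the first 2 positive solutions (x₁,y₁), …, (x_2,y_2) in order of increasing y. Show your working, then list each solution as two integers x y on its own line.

[19; 1,3,1,38] for √392; ℓ=4 ⇒ convergent index 3
i=0: a=19 ⇒ p=19, q=1
i=1: a=1 ⇒ p=20, q=1
i=2: a=3 ⇒ p=79, q=4
i=3: a=1 ⇒ p=99, q=5
(x₁, y₁) = (99, 5);  99² − 392·5² = 1 ✓
(x_2, y_2) = (99·99 + 392·5·5, 99·5 + 5·99) = (19601, 990)

99 5
19601 990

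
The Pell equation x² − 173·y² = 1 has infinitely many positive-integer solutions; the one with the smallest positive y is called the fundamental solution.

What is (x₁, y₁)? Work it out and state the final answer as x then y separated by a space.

2499849 190060

d=173: √d = [13; 6,1,1,6,26] (ℓ=5, odd), read p_9/q_9
step 0: (13, 1)  from 13·(1,0) + (0,1)
…
step 2: (92, 7)  from 1·(79,6) + (13,1)
…
step 4: (1118, 85)  from 6·(171,13) + (92,7)
step 5: (29239, 2223)  from 26·(1118,85) + (171,13)
step 6: (176552, 13423)  from 6·(29239,2223) + (1118,85)
…
step 8: (382343, 29069)  from 1·(205791,15646) + (176552,13423)
step 9: (2499849, 190060)  from 6·(382343,29069) + (205791,15646)
fundamental: x₁=2499849, y₁=190060  (since 6249245022801 − 173·36122803600 = 1)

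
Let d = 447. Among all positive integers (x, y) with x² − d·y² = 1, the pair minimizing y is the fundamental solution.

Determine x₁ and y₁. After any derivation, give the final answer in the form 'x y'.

d=447: √d = [21; 7,42] (ℓ=2, even), read p_1/q_1
a_0=21:  p_0=21·1+0=21,  q_0=21·0+1=1
a_1=7:  p_1=7·21+1=148,  q_1=7·1+0=7
fundamental: x₁=148, y₁=7  (since 21904 − 447·49 = 1)

148 7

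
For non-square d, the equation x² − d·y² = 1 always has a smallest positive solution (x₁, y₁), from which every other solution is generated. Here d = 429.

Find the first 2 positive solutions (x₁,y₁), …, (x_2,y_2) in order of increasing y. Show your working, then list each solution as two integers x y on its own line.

√429 = [20; 1,2,2,9,1,12,1,9,2,2,1,40, …], period ℓ=12 (even) → k=11
i=0: a=20 ⇒ p=20, q=1
…
i=4: a=9 ⇒ p=1367, q=66
i=5: a=1 ⇒ p=1512, q=73
i=6: a=12 ⇒ p=19511, q=942
i=7: a=1 ⇒ p=21023, q=1015
i=8: a=9 ⇒ p=208718, q=10077
i=9: a=2 ⇒ p=438459, q=21169
i=10: a=2 ⇒ p=1085636, q=52415
i=11: a=1 ⇒ p=1524095, q=73584
(x₁, y₁) = (1524095, 73584);  1524095² − 429·73584² = 1 ✓
(x_2, y_2) = (1524095·1524095 + 429·73584·73584, 1524095·73584 + 73584·1524095) = (4645731138049, 224298012960)

1524095 73584
4645731138049 224298012960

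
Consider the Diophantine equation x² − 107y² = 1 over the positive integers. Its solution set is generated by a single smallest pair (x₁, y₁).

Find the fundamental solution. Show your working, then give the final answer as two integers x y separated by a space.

[10; 2,1,9,1,2,20] for √107; ℓ=6 ⇒ convergent index 5
step 0: (10, 1)  from 10·(1,0) + (0,1)
step 1: (21, 2)  from 2·(10,1) + (1,0)
step 2: (31, 3)  from 1·(21,2) + (10,1)
step 3: (300, 29)  from 9·(31,3) + (21,2)
step 4: (331, 32)  from 1·(300,29) + (31,3)
step 5: (962, 93)  from 2·(331,32) + (300,29)
→ (962, 93).  Check: 962²=925444, 107·93²=925443, difference 1.

962 93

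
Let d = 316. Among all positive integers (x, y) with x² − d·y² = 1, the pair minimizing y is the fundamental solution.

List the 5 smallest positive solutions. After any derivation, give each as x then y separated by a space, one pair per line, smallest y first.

√316 → a₀=17, period (1,3,2,8,2,3,1,34); ℓ=8 even so k=7
step 0: (17, 1)  from 17·(1,0) + (0,1)
step 1: (18, 1)  from 1·(17,1) + (1,0)
…
step 6: (9937, 559)  from 3·(2862,161) + (1351,76)
step 7: (12799, 720)  from 1·(9937,559) + (2862,161)
→ (12799, 720).  Check: 12799²=163814401, 316·720²=163814400, difference 1.
k=2:  x_2 = 12799·12799+316·720·720 = 327628801,  y_2 = 12799·720+720·12799 = 18430560
k=3:  x_3 = 12799·327628801+316·720·18430560 = 8386642035199,  y_3 = 12799·18430560+720·327628801 = 471785474160
k=4:  x_4 = 12799·8386642035199+316·720·471785474160 = 214681262489395201,  y_4 = 12799·471785474160+720·8386642035199 = 12076764549117120
k=5:  x_5 = 12799·214681262489395201+316·720·12076764549117120 = 5495410948816896319999,  y_5 = 12799·12076764549117120+720·214681262489395201 = 309141018456514563600

12799 720
327628801 18430560
8386642035199 471785474160
214681262489395201 12076764549117120
5495410948816896319999 309141018456514563600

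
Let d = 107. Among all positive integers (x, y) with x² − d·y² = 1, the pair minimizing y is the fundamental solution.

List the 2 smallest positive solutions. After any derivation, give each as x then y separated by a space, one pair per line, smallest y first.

962 93
1850887 178932

√107 → a₀=10, period (2,1,9,1,2,20); ℓ=6 even so k=5
k=0  a_k=10  p_k/q_k = 10/1
…
k=2  a_k=1  p_k/q_k = 31/3
k=3  a_k=9  p_k/q_k = 300/29
k=4  a_k=1  p_k/q_k = 331/32
k=5  a_k=2  p_k/q_k = 962/93
(x₁, y₁) = (962, 93);  962² − 107·93² = 1 ✓
k=2:  x_2 = 962·962+107·93·93 = 1850887,  y_2 = 962·93+93·962 = 178932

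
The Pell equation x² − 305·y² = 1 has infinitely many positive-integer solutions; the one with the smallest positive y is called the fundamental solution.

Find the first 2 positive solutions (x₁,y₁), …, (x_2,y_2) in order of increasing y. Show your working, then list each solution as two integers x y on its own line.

489 28
478241 27384

[17; 2,6,2,34] for √305; ℓ=4 ⇒ convergent index 3
step 0: (17, 1)  from 17·(1,0) + (0,1)
…
step 2: (227, 13)  from 6·(35,2) + (17,1)
step 3: (489, 28)  from 2·(227,13) + (35,2)
(x₁, y₁) = (489, 28);  489² − 305·28² = 1 ✓
(x_2, y_2) = (489·489 + 305·28·28, 489·28 + 28·489) = (478241, 27384)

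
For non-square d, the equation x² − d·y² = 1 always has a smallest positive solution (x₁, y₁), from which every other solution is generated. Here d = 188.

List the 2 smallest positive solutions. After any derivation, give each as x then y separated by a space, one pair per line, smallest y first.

√188 = [13; 1,2,2,6,2,2,1,26, …], period ℓ=8 (even) → k=7
a_0=13:  p_0=13·1+0=13,  q_0=13·0+1=1
…
a_2=2:  p_2=2·14+13=41,  q_2=2·1+1=3
a_3=2:  p_3=2·41+14=96,  q_3=2·3+1=7
a_4=6:  p_4=6·96+41=617,  q_4=6·7+3=45
a_5=2:  p_5=2·617+96=1330,  q_5=2·45+7=97
a_6=2:  p_6=2·1330+617=3277,  q_6=2·97+45=239
a_7=1:  p_7=1·3277+1330=4607,  q_7=1·239+97=336
→ (4607, 336).  Check: 4607²=21224449, 188·336²=21224448, difference 1.
n=2: (4607,336)∘(4607,336) = (4607·4607+188·336·336, 4607·336+336·4607) = (42448897,3095904)

4607 336
42448897 3095904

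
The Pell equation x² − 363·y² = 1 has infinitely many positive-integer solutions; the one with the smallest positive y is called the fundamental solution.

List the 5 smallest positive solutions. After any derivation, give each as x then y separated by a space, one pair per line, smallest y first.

362 19
262087 13756
189750626 9959325
137379191137 7210537544
99462344632562 5220419222531

d=363: √d = [19; 19,38] (ℓ=2, even), read p_1/q_1
step 0: (19, 1)  from 19·(1,0) + (0,1)
step 1: (362, 19)  from 19·(19,1) + (1,0)
(x₁, y₁) = (362, 19);  362² − 363·19² = 1 ✓
(362+19√363)^2 = 262087 + 13756√363
(362+19√363)^3 = 189750626 + 9959325√363
(362+19√363)^4 = 137379191137 + 7210537544√363
(362+19√363)^5 = 99462344632562 + 5220419222531√363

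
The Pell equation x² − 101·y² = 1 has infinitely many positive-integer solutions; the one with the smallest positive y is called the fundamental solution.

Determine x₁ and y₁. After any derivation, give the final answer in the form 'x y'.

201 20

d=101: √d = [10; 20] (ℓ=1, odd), read p_1/q_1
i=0: a=10 ⇒ p=10, q=1
i=1: a=20 ⇒ p=201, q=20
→ (201, 20).  Check: 201²=40401, 101·20²=40400, difference 1.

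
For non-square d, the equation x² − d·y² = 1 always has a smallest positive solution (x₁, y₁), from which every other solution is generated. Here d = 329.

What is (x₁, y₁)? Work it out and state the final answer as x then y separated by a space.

d=329: √d = [18; 7,4,2,1,1,4,1,1,2,4,7,36] (ℓ=12, even), read p_11/q_11
a_0=18:  p_0=18·1+0=18,  q_0=18·0+1=1
a_1=7:  p_1=7·18+1=127,  q_1=7·1+0=7
a_2=4:  p_2=4·127+18=526,  q_2=4·7+1=29
a_3=2:  p_3=2·526+127=1179,  q_3=2·29+7=65
…
a_5=1:  p_5=1·1705+1179=2884,  q_5=1·94+65=159
a_6=4:  p_6=4·2884+1705=13241,  q_6=4·159+94=730
a_7=1:  p_7=1·13241+2884=16125,  q_7=1·730+159=889
…
a_9=2:  p_9=2·29366+16125=74857,  q_9=2·1619+889=4127
a_10=4:  p_10=4·74857+29366=328794,  q_10=4·4127+1619=18127
a_11=7:  p_11=7·328794+74857=2376415,  q_11=7·18127+4127=131016
(x₁, y₁) = (2376415, 131016);  2376415² − 329·131016² = 1 ✓

2376415 131016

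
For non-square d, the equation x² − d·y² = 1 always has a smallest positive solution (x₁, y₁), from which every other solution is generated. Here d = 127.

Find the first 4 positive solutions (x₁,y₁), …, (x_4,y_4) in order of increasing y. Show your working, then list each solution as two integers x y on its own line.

√127 → a₀=11, period (3,1,2,2,7,11,7,2,2,1,3,22); ℓ=12 even so k=11
a_0=11:  p_0=11·1+0=11,  q_0=11·0+1=1
a_1=3:  p_1=3·11+1=34,  q_1=3·1+0=3
a_2=1:  p_2=1·34+11=45,  q_2=1·3+1=4
a_3=2:  p_3=2·45+34=124,  q_3=2·4+3=11
…
a_5=7:  p_5=7·293+124=2175,  q_5=7·26+11=193
a_6=11:  p_6=11·2175+293=24218,  q_6=11·193+26=2149
a_7=7:  p_7=7·24218+2175=171701,  q_7=7·2149+193=15236
a_8=2:  p_8=2·171701+24218=367620,  q_8=2·15236+2149=32621
…
a_10=1:  p_10=1·906941+367620=1274561,  q_10=1·80478+32621=113099
a_11=3:  p_11=3·1274561+906941=4730624,  q_11=3·113099+80478=419775
(x₁, y₁) = (4730624, 419775);  4730624² − 127·419775² = 1 ✓
n=2: (4730624,419775)∘(4730624,419775) = (4730624·4730624+127·419775·419775, 4730624·419775+419775·4730624) = (44757606858751,3971595379200)
n=3: (44757606858751,3971595379200)∘(4730624,419775) = (4730624·44757606858751+127·419775·3971595379200, 4730624·3971595379200+419775·44757606858751) = (423462818377139450624,37576248838264821825)
n=4: (423462818377139450624,37576248838264821825)∘(4730624,419775) = (4730624·423462818377139450624+127·419775·37576248838264821825, 4730624·37576248838264821825+419775·423462818377139450624) = (4006486743445029115330560001,355518209168531397366758400)

4730624 419775
44757606858751 3971595379200
423462818377139450624 37576248838264821825
4006486743445029115330560001 355518209168531397366758400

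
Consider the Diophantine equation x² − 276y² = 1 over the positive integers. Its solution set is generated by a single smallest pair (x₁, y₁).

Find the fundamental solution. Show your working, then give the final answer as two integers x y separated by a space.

7775 468

√276 → a₀=16, period (1,1,1,1,2,2,2,1,1,1,1,32); ℓ=12 even so k=11
step 0: (16, 1)  from 16·(1,0) + (0,1)
…
step 3: (50, 3)  from 1·(33,2) + (17,1)
step 4: (83, 5)  from 1·(50,3) + (33,2)
step 5: (216, 13)  from 2·(83,5) + (50,3)
step 6: (515, 31)  from 2·(216,13) + (83,5)
…
step 9: (3007, 181)  from 1·(1761,106) + (1246,75)
step 10: (4768, 287)  from 1·(3007,181) + (1761,106)
step 11: (7775, 468)  from 1·(4768,287) + (3007,181)
fundamental: x₁=7775, y₁=468  (since 60450625 − 276·219024 = 1)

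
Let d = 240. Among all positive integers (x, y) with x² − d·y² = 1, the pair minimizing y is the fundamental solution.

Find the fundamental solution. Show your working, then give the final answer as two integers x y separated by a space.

31 2

√240 = [15; 2,30, …], period ℓ=2 (even) → k=1
step 0: (15, 1)  from 15·(1,0) + (0,1)
step 1: (31, 2)  from 2·(15,1) + (1,0)
fundamental: x₁=31, y₁=2  (since 961 − 240·4 = 1)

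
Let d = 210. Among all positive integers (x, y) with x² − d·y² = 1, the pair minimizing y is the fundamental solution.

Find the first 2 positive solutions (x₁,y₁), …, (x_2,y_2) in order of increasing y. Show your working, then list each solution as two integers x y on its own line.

29 2
1681 116

√210 = [14; 2,28, …], period ℓ=2 (even) → k=1
i=0: a=14 ⇒ p=14, q=1
i=1: a=2 ⇒ p=29, q=2
→ (29, 2).  Check: 29²=841, 210·2²=840, difference 1.
(29+2√210)^2 = 1681 + 116√210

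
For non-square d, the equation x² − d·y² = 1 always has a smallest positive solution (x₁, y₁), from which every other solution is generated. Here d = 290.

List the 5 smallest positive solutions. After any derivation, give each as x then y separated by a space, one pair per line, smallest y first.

579 34
670481 39372
776416419 45592742
899089542721 52796355864
1041144914054499 61138134497770

d=290: √d = [17; 34] (ℓ=1, odd), read p_1/q_1
step 0: (17, 1)  from 17·(1,0) + (0,1)
step 1: (579, 34)  from 34·(17,1) + (1,0)
(x₁, y₁) = (579, 34);  579² − 290·34² = 1 ✓
n=2: (579,34)∘(579,34) = (579·579+290·34·34, 579·34+34·579) = (670481,39372)
n=3: (670481,39372)∘(579,34) = (579·670481+290·34·39372, 579·39372+34·670481) = (776416419,45592742)
n=4: (776416419,45592742)∘(579,34) = (579·776416419+290·34·45592742, 579·45592742+34·776416419) = (899089542721,52796355864)
n=5: (899089542721,52796355864)∘(579,34) = (579·899089542721+290·34·52796355864, 579·52796355864+34·899089542721) = (1041144914054499,61138134497770)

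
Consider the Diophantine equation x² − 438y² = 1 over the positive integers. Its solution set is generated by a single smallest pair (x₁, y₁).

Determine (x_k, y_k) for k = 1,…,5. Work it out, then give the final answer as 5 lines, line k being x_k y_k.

[20; 1,12,1,40] for √438; ℓ=4 ⇒ convergent index 3
k=0  a_k=20  p_k/q_k = 20/1
k=1  a_k=1  p_k/q_k = 21/1
k=2  a_k=12  p_k/q_k = 272/13
k=3  a_k=1  p_k/q_k = 293/14
→ (293, 14).  Check: 293²=85849, 438·14²=85848, difference 1.
n=2: (293,14)∘(293,14) = (293·293+438·14·14, 293·14+14·293) = (171697,8204)
n=3: (171697,8204)∘(293,14) = (293·171697+438·14·8204, 293·8204+14·171697) = (100614149,4807530)
n=4: (100614149,4807530)∘(293,14) = (293·100614149+438·14·4807530, 293·4807530+14·100614149) = (58959719617,2817204376)
n=5: (58959719617,2817204376)∘(293,14) = (293·58959719617+438·14·2817204376, 293·2817204376+14·58959719617) = (34550295081413,1650876956806)

293 14
171697 8204
100614149 4807530
58959719617 2817204376
34550295081413 1650876956806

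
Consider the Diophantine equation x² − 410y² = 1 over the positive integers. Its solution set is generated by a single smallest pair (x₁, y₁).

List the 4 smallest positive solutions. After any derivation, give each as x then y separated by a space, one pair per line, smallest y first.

81 4
13121 648
2125521 104972
344321281 17004816

√410 = [20; 4,40, …], period ℓ=2 (even) → k=1
a_0=20:  p_0=20·1+0=20,  q_0=20·0+1=1
a_1=4:  p_1=4·20+1=81,  q_1=4·1+0=4
(x₁, y₁) = (81, 4);  81² − 410·4² = 1 ✓
(x_2, y_2) = (81·81 + 410·4·4, 81·4 + 4·81) = (13121, 648)
(x_3, y_3) = (81·13121 + 410·4·648, 81·648 + 4·13121) = (2125521, 104972)
(x_4, y_4) = (81·2125521 + 410·4·104972, 81·104972 + 4·2125521) = (344321281, 17004816)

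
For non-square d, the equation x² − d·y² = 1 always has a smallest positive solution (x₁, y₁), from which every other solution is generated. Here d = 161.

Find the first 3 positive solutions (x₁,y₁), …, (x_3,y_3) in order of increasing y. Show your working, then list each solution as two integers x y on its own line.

11775 928
277301249 21854400
6530444402175 514671119072

√161 = [12; 1,2,4,1,2,1,4,2,1,24, …], period ℓ=10 (even) → k=9
i=0: a=12 ⇒ p=12, q=1
…
i=2: a=2 ⇒ p=38, q=3
…
i=5: a=2 ⇒ p=571, q=45
i=6: a=1 ⇒ p=774, q=61
i=7: a=4 ⇒ p=3667, q=289
i=8: a=2 ⇒ p=8108, q=639
i=9: a=1 ⇒ p=11775, q=928
(x₁, y₁) = (11775, 928);  11775² − 161·928² = 1 ✓
n=2: (11775,928)∘(11775,928) = (11775·11775+161·928·928, 11775·928+928·11775) = (277301249,21854400)
n=3: (277301249,21854400)∘(11775,928) = (11775·277301249+161·928·21854400, 11775·21854400+928·277301249) = (6530444402175,514671119072)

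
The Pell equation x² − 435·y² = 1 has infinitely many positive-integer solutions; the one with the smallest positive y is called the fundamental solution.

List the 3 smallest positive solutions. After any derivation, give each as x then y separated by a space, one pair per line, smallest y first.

d=435: √d = [20; 1,5,1,40] (ℓ=4, even), read p_3/q_3
step 0: (20, 1)  from 20·(1,0) + (0,1)
step 1: (21, 1)  from 1·(20,1) + (1,0)
step 2: (125, 6)  from 5·(21,1) + (20,1)
step 3: (146, 7)  from 1·(125,6) + (21,1)
(x₁, y₁) = (146, 7);  146² − 435·7² = 1 ✓
(146+7√435)^2 = 42631 + 2044√435
(146+7√435)^3 = 12448106 + 596841√435

146 7
42631 2044
12448106 596841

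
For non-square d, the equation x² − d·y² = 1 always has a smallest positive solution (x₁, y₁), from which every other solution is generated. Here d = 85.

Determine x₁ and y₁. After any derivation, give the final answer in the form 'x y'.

285769 30996

d=85: √d = [9; 4,1,1,4,18] (ℓ=5, odd), read p_9/q_9
k=0  a_k=9  p_k/q_k = 9/1
…
k=7  a_k=1  p_k/q_k = 34813/3776
k=8  a_k=1  p_k/q_k = 62739/6805
k=9  a_k=4  p_k/q_k = 285769/30996
fundamental: x₁=285769, y₁=30996  (since 81663921361 − 85·960752016 = 1)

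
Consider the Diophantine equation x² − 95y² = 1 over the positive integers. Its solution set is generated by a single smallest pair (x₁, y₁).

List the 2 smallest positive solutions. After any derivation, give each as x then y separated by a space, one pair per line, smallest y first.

39 4
3041 312

[9; 1,2,1,18] for √95; ℓ=4 ⇒ convergent index 3
step 0: (9, 1)  from 9·(1,0) + (0,1)
…
step 2: (29, 3)  from 2·(10,1) + (9,1)
step 3: (39, 4)  from 1·(29,3) + (10,1)
fundamental: x₁=39, y₁=4  (since 1521 − 95·16 = 1)
(39+4√95)^2 = 3041 + 312√95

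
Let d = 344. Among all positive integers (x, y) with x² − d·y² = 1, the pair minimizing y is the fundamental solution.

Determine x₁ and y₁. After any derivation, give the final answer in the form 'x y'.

10405 561

d=344: √d = [18; 1,1,4,1,3,1,4,1,1,36] (ℓ=10, even), read p_9/q_9
i=0: a=18 ⇒ p=18, q=1
…
i=2: a=1 ⇒ p=37, q=2
i=3: a=4 ⇒ p=167, q=9
i=4: a=1 ⇒ p=204, q=11
i=5: a=3 ⇒ p=779, q=42
i=6: a=1 ⇒ p=983, q=53
i=7: a=4 ⇒ p=4711, q=254
i=8: a=1 ⇒ p=5694, q=307
i=9: a=1 ⇒ p=10405, q=561
fundamental: x₁=10405, y₁=561  (since 108264025 − 344·314721 = 1)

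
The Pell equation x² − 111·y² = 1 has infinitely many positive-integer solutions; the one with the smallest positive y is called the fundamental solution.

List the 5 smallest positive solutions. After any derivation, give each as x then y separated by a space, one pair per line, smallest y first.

√111 = [10; 1,1,6,1,1,20, …], period ℓ=6 (even) → k=5
i=0: a=10 ⇒ p=10, q=1
i=1: a=1 ⇒ p=11, q=1
i=2: a=1 ⇒ p=21, q=2
…
i=4: a=1 ⇒ p=158, q=15
i=5: a=1 ⇒ p=295, q=28
(x₁, y₁) = (295, 28);  295² − 111·28² = 1 ✓
(x_2, y_2) = (295·295 + 111·28·28, 295·28 + 28·295) = (174049, 16520)
(x_3, y_3) = (295·174049 + 111·28·16520, 295·16520 + 28·174049) = (102688615, 9746772)
(x_4, y_4) = (295·102688615 + 111·28·9746772, 295·9746772 + 28·102688615) = (60586108801, 5750578960)
(x_5, y_5) = (295·60586108801 + 111·28·5750578960, 295·5750578960 + 28·60586108801) = (35745701503975, 3392831839628)

295 28
174049 16520
102688615 9746772
60586108801 5750578960
35745701503975 3392831839628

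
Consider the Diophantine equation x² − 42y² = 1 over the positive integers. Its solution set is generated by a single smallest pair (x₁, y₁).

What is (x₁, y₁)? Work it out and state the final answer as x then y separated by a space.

13 2

√42 = [6; 2,12, …], period ℓ=2 (even) → k=1
a_0=6:  p_0=6·1+0=6,  q_0=6·0+1=1
a_1=2:  p_1=2·6+1=13,  q_1=2·1+0=2
fundamental: x₁=13, y₁=2  (since 169 − 42·4 = 1)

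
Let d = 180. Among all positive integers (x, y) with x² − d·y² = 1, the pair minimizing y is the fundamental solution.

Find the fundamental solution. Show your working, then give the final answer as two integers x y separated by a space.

161 12

√180 → a₀=13, period (2,2,2,26); ℓ=4 even so k=3
k=0  a_k=13  p_k/q_k = 13/1
…
k=2  a_k=2  p_k/q_k = 67/5
k=3  a_k=2  p_k/q_k = 161/12
fundamental: x₁=161, y₁=12  (since 25921 − 180·144 = 1)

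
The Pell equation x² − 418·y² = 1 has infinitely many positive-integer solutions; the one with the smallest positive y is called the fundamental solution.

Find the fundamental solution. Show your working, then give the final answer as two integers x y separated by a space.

33857 1656

[20; 2,4,20,4,2,40] for √418; ℓ=6 ⇒ convergent index 5
step 0: (20, 1)  from 20·(1,0) + (0,1)
…
step 2: (184, 9)  from 4·(41,2) + (20,1)
…
step 4: (15068, 737)  from 4·(3721,182) + (184,9)
step 5: (33857, 1656)  from 2·(15068,737) + (3721,182)
(x₁, y₁) = (33857, 1656);  33857² − 418·1656² = 1 ✓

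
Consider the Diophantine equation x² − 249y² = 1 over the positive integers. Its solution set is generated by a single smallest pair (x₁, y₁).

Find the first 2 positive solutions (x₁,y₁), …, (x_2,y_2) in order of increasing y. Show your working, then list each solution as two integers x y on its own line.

[15; 1,3,1,1,5,…,3,1,30] for √249; ℓ=16 ⇒ convergent index 15
i=0: a=15 ⇒ p=15, q=1
i=1: a=1 ⇒ p=16, q=1
i=2: a=3 ⇒ p=63, q=4
i=3: a=1 ⇒ p=79, q=5
i=4: a=1 ⇒ p=142, q=9
…
i=6: a=1 ⇒ p=931, q=59
i=7: a=3 ⇒ p=3582, q=227
i=8: a=10 ⇒ p=36751, q=2329
i=9: a=3 ⇒ p=113835, q=7214
i=10: a=1 ⇒ p=150586, q=9543
…
i=12: a=1 ⇒ p=1017351, q=64472
i=13: a=1 ⇒ p=1884116, q=119401
i=14: a=3 ⇒ p=6669699, q=422675
i=15: a=1 ⇒ p=8553815, q=542076
fundamental: x₁=8553815, y₁=542076  (since 73167751054225 − 249·293846389776 = 1)
n=2: (8553815,542076)∘(8553815,542076) = (8553815·8553815+249·542076·542076, 8553815·542076+542076·8553815) = (146335502108449,9273635639880)

8553815 542076
146335502108449 9273635639880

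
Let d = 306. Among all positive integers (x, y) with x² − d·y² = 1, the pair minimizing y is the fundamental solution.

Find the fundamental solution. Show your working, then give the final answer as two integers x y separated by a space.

√306 = [17; 2,34, …], period ℓ=2 (even) → k=1
step 0: (17, 1)  from 17·(1,0) + (0,1)
step 1: (35, 2)  from 2·(17,1) + (1,0)
fundamental: x₁=35, y₁=2  (since 1225 − 306·4 = 1)

35 2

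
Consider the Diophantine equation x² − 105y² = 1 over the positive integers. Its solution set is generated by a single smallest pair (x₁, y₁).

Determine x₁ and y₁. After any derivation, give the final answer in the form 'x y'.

d=105: √d = [10; 4,20] (ℓ=2, even), read p_1/q_1
i=0: a=10 ⇒ p=10, q=1
i=1: a=4 ⇒ p=41, q=4
(x₁, y₁) = (41, 4);  41² − 105·4² = 1 ✓

41 4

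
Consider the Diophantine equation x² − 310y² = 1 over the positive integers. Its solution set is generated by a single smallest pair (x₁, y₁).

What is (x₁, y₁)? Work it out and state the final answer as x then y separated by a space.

848719 48204

√310 → a₀=17, period (1,1,1,1,5,…,1,1,34); ℓ=16 even so k=15
i=0: a=17 ⇒ p=17, q=1
…
i=7: a=1 ⇒ p=2060, q=117
…
i=9: a=1 ⇒ p=7747, q=440
…
i=13: a=1 ⇒ p=333702, q=18953
i=14: a=1 ⇒ p=515017, q=29251
i=15: a=1 ⇒ p=848719, q=48204
fundamental: x₁=848719, y₁=48204  (since 720323940961 − 310·2323625616 = 1)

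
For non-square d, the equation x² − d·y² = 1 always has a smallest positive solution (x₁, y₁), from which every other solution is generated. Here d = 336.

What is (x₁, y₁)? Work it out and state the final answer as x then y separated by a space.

√336 = [18; 3,36, …], period ℓ=2 (even) → k=1
a_0=18:  p_0=18·1+0=18,  q_0=18·0+1=1
a_1=3:  p_1=3·18+1=55,  q_1=3·1+0=3
→ (55, 3).  Check: 55²=3025, 336·3²=3024, difference 1.

55 3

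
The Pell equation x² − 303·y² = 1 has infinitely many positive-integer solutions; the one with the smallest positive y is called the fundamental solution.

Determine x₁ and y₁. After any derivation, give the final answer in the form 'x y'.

2524 145

√303 = [17; 2,2,5,2,2,34, …], period ℓ=6 (even) → k=5
i=0: a=17 ⇒ p=17, q=1
i=1: a=2 ⇒ p=35, q=2
i=2: a=2 ⇒ p=87, q=5
…
i=4: a=2 ⇒ p=1027, q=59
i=5: a=2 ⇒ p=2524, q=145
(x₁, y₁) = (2524, 145);  2524² − 303·145² = 1 ✓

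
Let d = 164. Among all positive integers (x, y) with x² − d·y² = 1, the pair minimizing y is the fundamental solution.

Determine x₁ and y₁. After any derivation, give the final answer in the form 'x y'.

2049 160

√164 → a₀=12, period (1,4,6,4,1,24); ℓ=6 even so k=5
a_0=12:  p_0=12·1+0=12,  q_0=12·0+1=1
…
a_2=4:  p_2=4·13+12=64,  q_2=4·1+1=5
…
a_4=4:  p_4=4·397+64=1652,  q_4=4·31+5=129
a_5=1:  p_5=1·1652+397=2049,  q_5=1·129+31=160
→ (2049, 160).  Check: 2049²=4198401, 164·160²=4198400, difference 1.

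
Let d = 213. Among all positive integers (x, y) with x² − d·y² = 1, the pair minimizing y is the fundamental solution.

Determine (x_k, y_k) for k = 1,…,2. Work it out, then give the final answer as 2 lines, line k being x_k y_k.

194399 13320
75581942401 5178789360

[14; 1,1,2,6,1,8,1,6,2,1,1,28] for √213; ℓ=12 ⇒ convergent index 11
step 0: (14, 1)  from 14·(1,0) + (0,1)
step 1: (15, 1)  from 1·(14,1) + (1,0)
step 2: (29, 2)  from 1·(15,1) + (14,1)
step 3: (73, 5)  from 2·(29,2) + (15,1)
step 4: (467, 32)  from 6·(73,5) + (29,2)
step 5: (540, 37)  from 1·(467,32) + (73,5)
step 6: (4787, 328)  from 8·(540,37) + (467,32)
step 7: (5327, 365)  from 1·(4787,328) + (540,37)
step 8: (36749, 2518)  from 6·(5327,365) + (4787,328)
…
step 10: (115574, 7919)  from 1·(78825,5401) + (36749,2518)
step 11: (194399, 13320)  from 1·(115574,7919) + (78825,5401)
(x₁, y₁) = (194399, 13320);  194399² − 213·13320² = 1 ✓
(194399+13320√213)^2 = 75581942401 + 5178789360√213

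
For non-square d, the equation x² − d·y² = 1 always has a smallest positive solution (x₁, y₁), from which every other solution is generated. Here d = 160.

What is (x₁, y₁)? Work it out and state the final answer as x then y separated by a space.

[12; 1,1,1,5,1,1,1,24] for √160; ℓ=8 ⇒ convergent index 7
step 0: (12, 1)  from 12·(1,0) + (0,1)
…
step 2: (25, 2)  from 1·(13,1) + (12,1)
…
step 4: (215, 17)  from 5·(38,3) + (25,2)
step 5: (253, 20)  from 1·(215,17) + (38,3)
step 6: (468, 37)  from 1·(253,20) + (215,17)
step 7: (721, 57)  from 1·(468,37) + (253,20)
fundamental: x₁=721, y₁=57  (since 519841 − 160·3249 = 1)

721 57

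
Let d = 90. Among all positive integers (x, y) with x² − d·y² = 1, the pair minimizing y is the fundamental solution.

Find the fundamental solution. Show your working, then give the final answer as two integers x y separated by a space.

[9; 2,18] for √90; ℓ=2 ⇒ convergent index 1
step 0: (9, 1)  from 9·(1,0) + (0,1)
step 1: (19, 2)  from 2·(9,1) + (1,0)
fundamental: x₁=19, y₁=2  (since 361 − 90·4 = 1)

19 2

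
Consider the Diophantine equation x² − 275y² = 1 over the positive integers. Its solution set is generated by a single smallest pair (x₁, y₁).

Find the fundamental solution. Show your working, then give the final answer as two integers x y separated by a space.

√275 = [16; 1,1,2,1,1,32, …], period ℓ=6 (even) → k=5
step 0: (16, 1)  from 16·(1,0) + (0,1)
step 1: (17, 1)  from 1·(16,1) + (1,0)
step 2: (33, 2)  from 1·(17,1) + (16,1)
step 3: (83, 5)  from 2·(33,2) + (17,1)
step 4: (116, 7)  from 1·(83,5) + (33,2)
step 5: (199, 12)  from 1·(116,7) + (83,5)
→ (199, 12).  Check: 199²=39601, 275·12²=39600, difference 1.

199 12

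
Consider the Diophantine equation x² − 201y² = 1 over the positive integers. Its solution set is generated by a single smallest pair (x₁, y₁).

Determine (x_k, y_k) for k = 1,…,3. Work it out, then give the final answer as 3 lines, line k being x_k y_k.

515095 36332
530645718049 37428863080
546665912276384215 38558840456348868

[14; 5,1,1,1,2,…,1,5,28] for √201; ℓ=14 ⇒ convergent index 13
i=0: a=14 ⇒ p=14, q=1
i=1: a=5 ⇒ p=71, q=5
i=2: a=1 ⇒ p=85, q=6
i=3: a=1 ⇒ p=156, q=11
i=4: a=1 ⇒ p=241, q=17
…
i=6: a=1 ⇒ p=879, q=62
i=7: a=8 ⇒ p=7670, q=541
i=8: a=1 ⇒ p=8549, q=603
i=9: a=2 ⇒ p=24768, q=1747
i=10: a=1 ⇒ p=33317, q=2350
i=11: a=1 ⇒ p=58085, q=4097
i=12: a=1 ⇒ p=91402, q=6447
i=13: a=5 ⇒ p=515095, q=36332
fundamental: x₁=515095, y₁=36332  (since 265322859025 − 201·1320014224 = 1)
(x_2, y_2) = (515095·515095 + 201·36332·36332, 515095·36332 + 36332·515095) = (530645718049, 37428863080)
(x_3, y_3) = (515095·530645718049 + 201·36332·37428863080, 515095·37428863080 + 36332·530645718049) = (546665912276384215, 38558840456348868)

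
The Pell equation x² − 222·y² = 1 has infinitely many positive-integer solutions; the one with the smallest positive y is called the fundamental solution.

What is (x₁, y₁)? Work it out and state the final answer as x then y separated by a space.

[14; 1,8,1,28] for √222; ℓ=4 ⇒ convergent index 3
i=0: a=14 ⇒ p=14, q=1
i=1: a=1 ⇒ p=15, q=1
i=2: a=8 ⇒ p=134, q=9
i=3: a=1 ⇒ p=149, q=10
(x₁, y₁) = (149, 10);  149² − 222·10² = 1 ✓

149 10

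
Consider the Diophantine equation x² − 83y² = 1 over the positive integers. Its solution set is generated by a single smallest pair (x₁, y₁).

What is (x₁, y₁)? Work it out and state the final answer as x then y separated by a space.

√83 = [9; 9,18, …], period ℓ=2 (even) → k=1
a_0=9:  p_0=9·1+0=9,  q_0=9·0+1=1
a_1=9:  p_1=9·9+1=82,  q_1=9·1+0=9
→ (82, 9).  Check: 82²=6724, 83·9²=6723, difference 1.

82 9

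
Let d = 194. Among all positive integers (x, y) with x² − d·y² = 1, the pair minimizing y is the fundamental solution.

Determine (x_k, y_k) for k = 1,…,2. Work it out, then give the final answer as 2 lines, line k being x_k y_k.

195 14
76049 5460

[13; 1,12,1,26] for √194; ℓ=4 ⇒ convergent index 3
a_0=13:  p_0=13·1+0=13,  q_0=13·0+1=1
a_1=1:  p_1=1·13+1=14,  q_1=1·1+0=1
a_2=12:  p_2=12·14+13=181,  q_2=12·1+1=13
a_3=1:  p_3=1·181+14=195,  q_3=1·13+1=14
→ (195, 14).  Check: 195²=38025, 194·14²=38024, difference 1.
(195+14√194)^2 = 76049 + 5460√194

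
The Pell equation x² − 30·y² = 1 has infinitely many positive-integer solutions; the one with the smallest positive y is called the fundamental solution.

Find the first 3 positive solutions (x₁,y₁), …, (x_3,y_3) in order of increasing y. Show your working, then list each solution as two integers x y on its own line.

d=30: √d = [5; 2,10] (ℓ=2, even), read p_1/q_1
i=0: a=5 ⇒ p=5, q=1
i=1: a=2 ⇒ p=11, q=2
fundamental: x₁=11, y₁=2  (since 121 − 30·4 = 1)
k=2:  x_2 = 11·11+30·2·2 = 241,  y_2 = 11·2+2·11 = 44
k=3:  x_3 = 11·241+30·2·44 = 5291,  y_3 = 11·44+2·241 = 966

11 2
241 44
5291 966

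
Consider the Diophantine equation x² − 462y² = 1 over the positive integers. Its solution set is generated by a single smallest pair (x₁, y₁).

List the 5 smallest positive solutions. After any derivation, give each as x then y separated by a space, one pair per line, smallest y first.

43 2
3697 172
317899 14790
27335617 1271768
2350545163 109357258

√462 → a₀=21, period (2,42); ℓ=2 even so k=1
a_0=21:  p_0=21·1+0=21,  q_0=21·0+1=1
a_1=2:  p_1=2·21+1=43,  q_1=2·1+0=2
(x₁, y₁) = (43, 2);  43² − 462·2² = 1 ✓
k=2:  x_2 = 43·43+462·2·2 = 3697,  y_2 = 43·2+2·43 = 172
k=3:  x_3 = 43·3697+462·2·172 = 317899,  y_3 = 43·172+2·3697 = 14790
k=4:  x_4 = 43·317899+462·2·14790 = 27335617,  y_4 = 43·14790+2·317899 = 1271768
k=5:  x_5 = 43·27335617+462·2·1271768 = 2350545163,  y_5 = 43·1271768+2·27335617 = 109357258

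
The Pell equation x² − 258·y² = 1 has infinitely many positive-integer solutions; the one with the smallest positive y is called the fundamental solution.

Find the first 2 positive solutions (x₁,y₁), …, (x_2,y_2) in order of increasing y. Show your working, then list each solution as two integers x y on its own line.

√258 → a₀=16, period (16,32); ℓ=2 even so k=1
k=0  a_k=16  p_k/q_k = 16/1
k=1  a_k=16  p_k/q_k = 257/16
fundamental: x₁=257, y₁=16  (since 66049 − 258·256 = 1)
n=2: (257,16)∘(257,16) = (257·257+258·16·16, 257·16+16·257) = (132097,8224)

257 16
132097 8224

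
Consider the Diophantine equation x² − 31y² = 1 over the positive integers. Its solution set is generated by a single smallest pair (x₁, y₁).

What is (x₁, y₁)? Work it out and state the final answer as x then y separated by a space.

1520 273

[5; 1,1,3,5,3,1,1,10] for √31; ℓ=8 ⇒ convergent index 7
i=0: a=5 ⇒ p=5, q=1
…
i=6: a=1 ⇒ p=863, q=155
i=7: a=1 ⇒ p=1520, q=273
→ (1520, 273).  Check: 1520²=2310400, 31·273²=2310399, difference 1.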